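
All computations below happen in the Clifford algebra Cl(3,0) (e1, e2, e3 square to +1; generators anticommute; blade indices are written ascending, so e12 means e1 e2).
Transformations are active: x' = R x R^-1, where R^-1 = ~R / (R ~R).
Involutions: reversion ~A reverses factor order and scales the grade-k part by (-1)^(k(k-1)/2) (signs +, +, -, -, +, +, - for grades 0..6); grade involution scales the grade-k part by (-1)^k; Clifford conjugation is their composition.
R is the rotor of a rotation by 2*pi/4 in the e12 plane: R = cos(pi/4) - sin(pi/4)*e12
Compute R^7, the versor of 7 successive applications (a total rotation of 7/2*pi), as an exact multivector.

Rotor phase runs at HALF the rotation angle; powers of one rotor simply add phase, so after 7 steps in e12 the phase is 7*pi/4 = 7*pi/4 and R^7 = cos(7*pi/4) - sin(7*pi/4)*e12.
cos(7*pi/4) = sqrt(2)/2 and sin(7*pi/4) = -sqrt(2)/2, so R^7 = sqrt(2)/2 + sqrt(2)/2*e12. The net rotation is 3/2*pi (after discarding 1 full turn, each of which contributes a factor -1 to the rotor); the rotor keeps the half-angle phase exactly.
Answer: sqrt(2)/2 + sqrt(2)/2*e12


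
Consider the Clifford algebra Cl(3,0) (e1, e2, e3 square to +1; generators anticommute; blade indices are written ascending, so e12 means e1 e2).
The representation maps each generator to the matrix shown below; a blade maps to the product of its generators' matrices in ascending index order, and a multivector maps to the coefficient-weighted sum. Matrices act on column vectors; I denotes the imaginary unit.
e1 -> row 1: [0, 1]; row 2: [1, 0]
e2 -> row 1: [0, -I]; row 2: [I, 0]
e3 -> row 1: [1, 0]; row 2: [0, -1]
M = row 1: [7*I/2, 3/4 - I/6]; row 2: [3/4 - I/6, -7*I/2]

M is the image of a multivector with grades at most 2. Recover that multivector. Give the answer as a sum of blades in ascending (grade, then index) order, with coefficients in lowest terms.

Method: 1, rho(e1), rho(e2), rho(e3) form a trace-orthogonal basis of the 2x2 complex matrices (tr(X Y) = 2 if X = Y, else 0), so M = m0*1 + m1*rho(e1) + m2*rho(e2) + m3*rho(e3) with m0 = tr(M)/2 = 0, m1 = tr(M rho(e1))/2 = 3/4 - I/6, m2 = tr(M rho(e2))/2 = 0, m3 = tr(M rho(e3))/2 = 7*I/2.
Multiplying table entries, the bivector images are rho(e12) = I*rho(e3), rho(e13) = -I*rho(e2), rho(e23) = I*rho(e1); with real blade coefficients the real parts of m0..m3 are the coefficients of 1, e1, e2, e3 and the imaginary parts give the bivectors (e23: Im m1, e13: -Im m2, e12: Im m3).
Answer: 3/4*e1 + 7/2*e12 - 1/6*e23


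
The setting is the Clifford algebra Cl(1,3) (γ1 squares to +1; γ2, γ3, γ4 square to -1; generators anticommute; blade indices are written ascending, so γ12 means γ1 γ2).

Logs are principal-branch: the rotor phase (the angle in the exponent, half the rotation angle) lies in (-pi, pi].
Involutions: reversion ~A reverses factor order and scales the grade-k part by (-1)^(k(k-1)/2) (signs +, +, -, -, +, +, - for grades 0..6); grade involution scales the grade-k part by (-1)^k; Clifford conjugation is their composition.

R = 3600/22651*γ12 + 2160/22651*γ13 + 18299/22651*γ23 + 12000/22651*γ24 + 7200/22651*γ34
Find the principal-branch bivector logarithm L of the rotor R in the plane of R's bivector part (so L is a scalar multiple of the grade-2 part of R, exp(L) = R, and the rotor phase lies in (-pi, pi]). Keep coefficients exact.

The scalar part of R is 0, and that scalar determines the rotor phase on the principal branch; recovering the unit plane as bivector-part over sine of the phase gives L = phase * plane.
Concretely: cos(phase) = 0 gives phase = ±pi/2, and since phase/sin(phase) is even the sign is immaterial: L = (phase/sin(phase)) * <R>_2 = (pi/2) * <R>_2.
Answer: 1800*pi/22651*γ12 + 1080*pi/22651*γ13 + 18299*pi/45302*γ23 + 6000*pi/22651*γ24 + 3600*pi/22651*γ34


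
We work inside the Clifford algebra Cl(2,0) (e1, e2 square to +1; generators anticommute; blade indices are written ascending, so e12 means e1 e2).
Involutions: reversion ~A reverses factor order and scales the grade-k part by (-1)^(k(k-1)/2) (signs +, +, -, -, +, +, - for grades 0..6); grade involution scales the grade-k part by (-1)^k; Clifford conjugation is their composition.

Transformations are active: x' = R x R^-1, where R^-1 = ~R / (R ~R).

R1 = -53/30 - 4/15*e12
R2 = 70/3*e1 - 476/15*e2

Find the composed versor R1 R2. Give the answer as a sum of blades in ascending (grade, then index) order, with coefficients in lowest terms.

Distribute over the terms of R1 (each basis-blade product reordered to ascending indices, repeated generators contracted through their squares):
(-53/30) R2 = -371/9*e1 + 12614/225*e2
(-4/15*e12) R2 = 1904/225*e1 + 56/9*e2
Summing the partial products and collecting blades:
Answer: -819/25*e1 + 14014/225*e2


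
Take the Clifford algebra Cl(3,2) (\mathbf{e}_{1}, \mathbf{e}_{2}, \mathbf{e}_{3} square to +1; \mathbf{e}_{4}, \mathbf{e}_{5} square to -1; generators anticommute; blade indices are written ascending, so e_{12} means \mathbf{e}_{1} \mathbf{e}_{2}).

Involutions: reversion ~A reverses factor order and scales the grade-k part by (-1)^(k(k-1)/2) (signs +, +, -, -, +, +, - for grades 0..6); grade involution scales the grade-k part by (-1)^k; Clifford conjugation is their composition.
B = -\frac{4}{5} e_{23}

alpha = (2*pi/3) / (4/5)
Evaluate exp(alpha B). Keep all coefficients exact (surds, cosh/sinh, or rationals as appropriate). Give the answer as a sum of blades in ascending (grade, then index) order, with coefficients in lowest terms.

B^2 = (-\frac{4}{5})^2*(e_{23})^2 = \frac{16}{25}*(-1) = -\frac{16}{25} (a basis 2-blade squares to minus the product of its generators' squares).
B^2 = -\frac{16}{25} — B^2 < 0, so the exponential closes trigonometrically: l = \frac{4}{5}, alpha*l = \frac{2 \pi}{3}, so exp(alpha B) = cos(\frac{2 \pi}{3}) + (sin(\frac{2 \pi}{3})/(\frac{4}{5}))*B = - \frac{1}{2} + (\frac{5 \sqrt{3}}{8})*B.
Answer: - \frac{1}{2} - \frac{\sqrt{3}}{2} e_{23}


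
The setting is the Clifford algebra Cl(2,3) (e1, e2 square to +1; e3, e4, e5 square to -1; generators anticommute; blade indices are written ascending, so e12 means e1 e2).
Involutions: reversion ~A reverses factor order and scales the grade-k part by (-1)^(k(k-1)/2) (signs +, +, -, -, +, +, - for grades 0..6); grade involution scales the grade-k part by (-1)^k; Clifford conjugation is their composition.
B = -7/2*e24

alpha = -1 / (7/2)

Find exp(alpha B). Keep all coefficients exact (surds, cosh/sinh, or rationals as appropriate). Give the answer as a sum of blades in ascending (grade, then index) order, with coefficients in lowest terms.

B^2 = (-7/2)^2*(e24)^2 = 49/4*(+1) = 49/4 (a basis 2-blade squares to minus the product of its generators' squares).
B^2 = 49/4 — hyperbolic case — the even/odd split gives cosh and sinh: l = 7/2, alpha*l = -1, so exp(alpha B) = cosh(-1) + (sinh(-1)/(7/2))*B = cosh(1) + (-2*sinh(1)/7)*B.
Answer: cosh(1) + sinh(1)*e24


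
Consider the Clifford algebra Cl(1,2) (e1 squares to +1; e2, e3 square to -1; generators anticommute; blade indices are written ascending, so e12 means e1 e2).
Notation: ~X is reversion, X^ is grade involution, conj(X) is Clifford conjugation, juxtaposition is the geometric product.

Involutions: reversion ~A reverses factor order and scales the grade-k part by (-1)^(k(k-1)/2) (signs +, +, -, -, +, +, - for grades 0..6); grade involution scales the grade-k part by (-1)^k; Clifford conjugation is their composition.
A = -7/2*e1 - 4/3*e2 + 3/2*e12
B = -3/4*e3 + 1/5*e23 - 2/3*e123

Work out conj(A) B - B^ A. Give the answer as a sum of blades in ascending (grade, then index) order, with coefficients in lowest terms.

first term: 11/15*e3 - 1157/360*e13 - 10/3*e23 + 73/40*e123
second term: 11/15*e3 + 733/360*e13 - 4/3*e23 + 17/40*e123
Answer: -21/4*e13 - 2*e23 + 7/5*e123


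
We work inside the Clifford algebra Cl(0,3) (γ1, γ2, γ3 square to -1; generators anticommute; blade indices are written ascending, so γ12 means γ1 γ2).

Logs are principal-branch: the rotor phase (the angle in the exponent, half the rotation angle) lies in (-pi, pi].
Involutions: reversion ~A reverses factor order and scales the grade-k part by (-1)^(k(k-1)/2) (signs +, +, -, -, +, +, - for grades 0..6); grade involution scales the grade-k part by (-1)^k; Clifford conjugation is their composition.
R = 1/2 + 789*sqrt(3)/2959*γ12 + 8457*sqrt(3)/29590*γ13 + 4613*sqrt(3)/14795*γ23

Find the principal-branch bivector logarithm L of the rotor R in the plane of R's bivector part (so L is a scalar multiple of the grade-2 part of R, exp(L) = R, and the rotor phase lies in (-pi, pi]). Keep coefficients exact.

The scalar part of R is 1/2, so the principal-branch rotor phase is pinned; divide the bivector part by its sine to get the unit plane — L is the phase times that plane.
Concretely: cos(phase) = 1/2 gives phase = ±pi/3, and since phase/sin(phase) is even the sign is immaterial: L = (phase/sin(phase)) * <R>_2 = (2*sqrt(3)*pi/9) * <R>_2.
Answer: 526*pi/2959*γ12 + 2819*pi/14795*γ13 + 9226*pi/44385*γ23


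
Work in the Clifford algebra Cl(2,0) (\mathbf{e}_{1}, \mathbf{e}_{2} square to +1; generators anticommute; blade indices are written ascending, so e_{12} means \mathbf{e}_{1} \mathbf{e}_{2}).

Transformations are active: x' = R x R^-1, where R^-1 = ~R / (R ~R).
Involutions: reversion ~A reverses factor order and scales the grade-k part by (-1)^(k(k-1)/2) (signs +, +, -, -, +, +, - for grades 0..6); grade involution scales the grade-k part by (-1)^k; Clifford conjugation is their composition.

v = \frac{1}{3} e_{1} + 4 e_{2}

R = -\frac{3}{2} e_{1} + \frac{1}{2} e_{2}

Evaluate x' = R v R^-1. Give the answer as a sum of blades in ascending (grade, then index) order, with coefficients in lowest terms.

~R = -\frac{3}{2} e_{1} + \frac{1}{2} e_{2}, and R ~R = \frac{5}{2}, so R^-1 = ~R / (\frac{5}{2}).
R v = \frac{3}{2} - \frac{37}{6} e_{12}
Answer: -\frac{32}{15} e_{1} - \frac{17}{5} e_{2}


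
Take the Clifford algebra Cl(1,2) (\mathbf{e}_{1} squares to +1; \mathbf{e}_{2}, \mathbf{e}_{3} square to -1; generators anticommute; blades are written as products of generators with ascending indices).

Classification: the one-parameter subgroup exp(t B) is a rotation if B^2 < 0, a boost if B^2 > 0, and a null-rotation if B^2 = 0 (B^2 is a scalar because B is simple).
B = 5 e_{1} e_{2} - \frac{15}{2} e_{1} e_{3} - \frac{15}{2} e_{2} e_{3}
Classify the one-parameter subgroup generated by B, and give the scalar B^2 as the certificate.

B^2 term by term: the squares give (5)^2*(e_{1} e_{2})^2 + (-\frac{15}{2})^2*(e_{1} e_{3})^2 + (-\frac{15}{2})^2*(e_{2} e_{3})^2 = 25*(+1) + \frac{225}{4}*(+1) + \frac{225}{4}*(-1) = 25 (each basis 2-blade squares to minus the product of its generators' squares); cross terms between blades sharing an index anticommute and cancel. So B^2 = 25.
Answer: boost, certificate B^2 = 25. The scalar 25 is the complete invariant here: its sign names the subgroup type.


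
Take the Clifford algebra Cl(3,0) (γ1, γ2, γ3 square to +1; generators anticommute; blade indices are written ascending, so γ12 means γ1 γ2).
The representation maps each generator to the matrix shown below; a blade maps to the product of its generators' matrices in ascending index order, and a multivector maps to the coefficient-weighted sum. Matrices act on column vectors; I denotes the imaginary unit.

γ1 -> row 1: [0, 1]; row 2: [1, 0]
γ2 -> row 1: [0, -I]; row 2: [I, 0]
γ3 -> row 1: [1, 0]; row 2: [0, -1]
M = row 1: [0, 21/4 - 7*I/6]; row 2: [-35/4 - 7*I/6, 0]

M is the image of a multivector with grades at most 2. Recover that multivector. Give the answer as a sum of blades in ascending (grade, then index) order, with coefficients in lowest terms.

Method: 1, rho(γ1), rho(γ2), rho(γ3) form a trace-orthogonal basis of the 2x2 complex matrices (tr(X Y) = 2 if X = Y, else 0), so M = m0*1 + m1*rho(γ1) + m2*rho(γ2) + m3*rho(γ3) with m0 = tr(M)/2 = 0, m1 = tr(M rho(γ1))/2 = -7/4 - 7*I/6, m2 = tr(M rho(γ2))/2 = 7*I, m3 = tr(M rho(γ3))/2 = 0.
Multiplying table entries, the bivector images are rho(γ12) = I*rho(γ3), rho(γ13) = -I*rho(γ2), rho(γ23) = I*rho(γ1); with real blade coefficients the real parts of m0..m3 are the coefficients of 1, γ1, γ2, γ3 and the imaginary parts give the bivectors (γ23: Im m1, γ13: -Im m2, γ12: Im m3).
Answer: -7/4*γ1 - 7*γ13 - 7/6*γ23


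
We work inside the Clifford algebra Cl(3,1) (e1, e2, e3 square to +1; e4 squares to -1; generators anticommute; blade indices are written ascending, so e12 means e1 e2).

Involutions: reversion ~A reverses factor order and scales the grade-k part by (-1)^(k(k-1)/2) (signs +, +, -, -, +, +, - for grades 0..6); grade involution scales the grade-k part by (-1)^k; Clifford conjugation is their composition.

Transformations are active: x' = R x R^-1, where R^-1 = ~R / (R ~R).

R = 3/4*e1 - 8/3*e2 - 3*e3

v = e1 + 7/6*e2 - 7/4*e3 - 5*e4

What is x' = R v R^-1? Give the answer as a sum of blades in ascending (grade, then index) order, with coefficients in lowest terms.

~R = 3/4*e1 - 8/3*e2 - 3*e3, and R ~R = 2401/144, so R^-1 = ~R / (2401/144).
R v = 26/9 + 85/24*e12 + 27/16*e13 - 15/4*e14 + 49/6*e23 + 40/3*e24 + 15*e34
Answer: -1777/2401*e1 - 30119/14406*e2 + 6823/9604*e3 + 5*e4


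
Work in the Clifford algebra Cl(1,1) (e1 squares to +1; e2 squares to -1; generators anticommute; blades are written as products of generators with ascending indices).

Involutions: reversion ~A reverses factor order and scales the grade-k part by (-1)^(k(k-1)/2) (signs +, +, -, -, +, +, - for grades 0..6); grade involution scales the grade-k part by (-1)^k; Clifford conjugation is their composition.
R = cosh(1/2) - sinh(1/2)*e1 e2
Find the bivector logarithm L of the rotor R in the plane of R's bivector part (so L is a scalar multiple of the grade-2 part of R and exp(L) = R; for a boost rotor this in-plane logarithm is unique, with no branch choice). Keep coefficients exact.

The scalar part of R is cosh(1/2), which fixes the rapidity magnitude through cosh (cosh is even, so it cannot fix the sign — the bivector part carries that); dividing the bivector part by sinh of the rapidity gives the plane, and L = rapidity * plane, where the joint sign ambiguity of (rapidity, plane) cancels in the product.
Concretely: cosh(rapidity) = cosh(1/2) gives rapidity = ±1/2, and since rapidity/sinh(rapidity) is even the sign is immaterial: L = (rapidity/sinh(rapidity)) * <R>_2 = (1/(2*sinh(1/2))) * <R>_2.
Answer: -1/2*e1 e2


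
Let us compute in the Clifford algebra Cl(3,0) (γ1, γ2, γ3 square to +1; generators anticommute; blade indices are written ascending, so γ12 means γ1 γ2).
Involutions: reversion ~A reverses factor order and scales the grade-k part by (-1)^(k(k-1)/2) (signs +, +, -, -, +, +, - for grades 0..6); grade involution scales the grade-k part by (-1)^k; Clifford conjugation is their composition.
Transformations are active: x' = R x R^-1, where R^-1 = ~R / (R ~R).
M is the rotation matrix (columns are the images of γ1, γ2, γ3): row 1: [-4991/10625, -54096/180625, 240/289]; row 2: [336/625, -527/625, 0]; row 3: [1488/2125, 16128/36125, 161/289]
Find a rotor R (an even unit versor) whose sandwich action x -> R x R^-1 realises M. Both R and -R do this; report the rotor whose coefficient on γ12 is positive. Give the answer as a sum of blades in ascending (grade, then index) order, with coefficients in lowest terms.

Method: write R = a + b12*γ12 + b13*γ13 + b23*γ23 with a^2 + b12^2 + b13^2 + b23^2 = 1 (so R^-1 = ~R). Expanding the columns R e_j ~R gives tr M = 4a^2 - 1 and, from the antisymmetric part, M21 - M12 = -4a*b12, M13 - M31 = 4a*b13, M32 - M23 = -4a*b23.
Here tr M = -5461/7225, so a^2 = (1 + tr M)/4 = 441/7225 and a = ±21/85. Taking a = 21/85: M21 - M12 = 6048/7225, M13 - M31 = 4704/36125, M32 - M23 = 16128/36125, giving b12 = -72/85, b13 = 56/425, b23 = -192/425, i.e. R = 21/85 - 72/85*γ12 + 56/425*γ13 - 192/425*γ23.
Its γ12 coefficient is negative, so report the other preimage -R.
Answer: -21/85 + 72/85*γ12 - 56/425*γ13 + 192/425*γ23. Note: both R and -R realise this M (trace -5461/7225); the covering map identifies them, and the γ12-coefficient sign is the tie-breaker.


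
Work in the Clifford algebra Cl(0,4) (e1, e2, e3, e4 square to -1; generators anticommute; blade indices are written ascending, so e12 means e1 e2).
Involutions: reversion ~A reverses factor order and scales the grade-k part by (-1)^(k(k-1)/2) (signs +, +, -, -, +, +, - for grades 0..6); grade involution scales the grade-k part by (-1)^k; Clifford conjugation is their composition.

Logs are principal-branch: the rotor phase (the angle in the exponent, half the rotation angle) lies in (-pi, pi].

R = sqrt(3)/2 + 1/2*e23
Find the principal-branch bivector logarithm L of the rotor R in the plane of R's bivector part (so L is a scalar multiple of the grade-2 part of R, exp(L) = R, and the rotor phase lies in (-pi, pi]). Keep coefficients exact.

The scalar part of R is sqrt(3)/2, which pins the rotor phase on the principal branch; dividing the bivector part by the sine of that phase recovers the unit plane, and L is the phase times that plane.
Concretely: cos(phase) = sqrt(3)/2 gives phase = ±pi/6, and since phase/sin(phase) is even the sign is immaterial: L = (phase/sin(phase)) * <R>_2 = (pi/3) * <R>_2.
Answer: pi/6*e23


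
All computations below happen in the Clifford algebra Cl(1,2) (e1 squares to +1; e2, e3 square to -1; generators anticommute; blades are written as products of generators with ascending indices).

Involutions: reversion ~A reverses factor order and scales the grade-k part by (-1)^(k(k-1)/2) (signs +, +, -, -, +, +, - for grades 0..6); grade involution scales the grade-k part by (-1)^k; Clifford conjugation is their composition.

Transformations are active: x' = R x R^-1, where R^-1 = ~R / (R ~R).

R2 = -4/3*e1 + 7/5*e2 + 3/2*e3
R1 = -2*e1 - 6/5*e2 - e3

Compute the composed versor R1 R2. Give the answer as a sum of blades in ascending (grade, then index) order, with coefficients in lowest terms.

Distribute over the terms of R1 (each basis-blade product reordered to ascending indices, repeated generators contracted through their squares):
(-2*e1) R2 = 8/3 - 14/5*e1 e2 - 3*e1 e3
(-6/5*e2) R2 = 42/25 - 8/5*e1 e2 - 9/5*e2 e3
(-e3) R2 = 3/2 - 4/3*e1 e3 + 7/5*e2 e3
Summing the partial products and collecting blades:
Answer: 877/150 - 22/5*e1 e2 - 13/3*e1 e3 - 2/5*e2 e3


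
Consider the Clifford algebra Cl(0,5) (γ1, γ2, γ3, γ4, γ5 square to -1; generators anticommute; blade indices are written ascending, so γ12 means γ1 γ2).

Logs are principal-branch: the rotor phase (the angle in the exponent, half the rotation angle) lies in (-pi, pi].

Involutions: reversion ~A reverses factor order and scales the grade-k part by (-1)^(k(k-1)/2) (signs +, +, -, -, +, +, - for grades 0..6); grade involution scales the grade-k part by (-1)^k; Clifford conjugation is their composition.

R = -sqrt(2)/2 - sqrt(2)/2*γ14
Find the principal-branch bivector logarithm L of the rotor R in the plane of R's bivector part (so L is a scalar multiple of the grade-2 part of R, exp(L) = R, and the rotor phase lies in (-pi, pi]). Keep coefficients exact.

The scalar part of R is -sqrt(2)/2, and that scalar determines the rotor phase on the principal branch; recovering the unit plane as bivector-part over sine of the phase gives L = phase * plane.
Concretely: cos(phase) = -sqrt(2)/2 gives phase = ±3*pi/4, and since phase/sin(phase) is even the sign is immaterial: L = (phase/sin(phase)) * <R>_2 = (3*sqrt(2)*pi/4) * <R>_2.
Answer: -3*pi/4*γ14


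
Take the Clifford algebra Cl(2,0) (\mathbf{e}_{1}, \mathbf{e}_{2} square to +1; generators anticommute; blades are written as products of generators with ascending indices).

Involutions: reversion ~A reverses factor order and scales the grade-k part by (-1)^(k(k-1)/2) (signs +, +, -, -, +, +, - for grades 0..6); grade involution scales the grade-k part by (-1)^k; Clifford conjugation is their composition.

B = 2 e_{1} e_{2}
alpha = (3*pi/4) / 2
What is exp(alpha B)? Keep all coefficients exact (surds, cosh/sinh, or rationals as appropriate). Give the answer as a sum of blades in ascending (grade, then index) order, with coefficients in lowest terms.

B^2 = (2)^2*(e_{1} e_{2})^2 = 4*(-1) = -4 (a basis 2-blade squares to minus the product of its generators' squares).
B^2 = -4 — a negative square means the series sums to a rotation: l = 2, alpha*l = \frac{3 \pi}{4}, so exp(alpha B) = cos(\frac{3 \pi}{4}) + (sin(\frac{3 \pi}{4})/2)*B = - \frac{\sqrt{2}}{2} + (\frac{\sqrt{2}}{4})*B.
Answer: - \frac{\sqrt{2}}{2} + \frac{\sqrt{2}}{2} e_{1} e_{2}


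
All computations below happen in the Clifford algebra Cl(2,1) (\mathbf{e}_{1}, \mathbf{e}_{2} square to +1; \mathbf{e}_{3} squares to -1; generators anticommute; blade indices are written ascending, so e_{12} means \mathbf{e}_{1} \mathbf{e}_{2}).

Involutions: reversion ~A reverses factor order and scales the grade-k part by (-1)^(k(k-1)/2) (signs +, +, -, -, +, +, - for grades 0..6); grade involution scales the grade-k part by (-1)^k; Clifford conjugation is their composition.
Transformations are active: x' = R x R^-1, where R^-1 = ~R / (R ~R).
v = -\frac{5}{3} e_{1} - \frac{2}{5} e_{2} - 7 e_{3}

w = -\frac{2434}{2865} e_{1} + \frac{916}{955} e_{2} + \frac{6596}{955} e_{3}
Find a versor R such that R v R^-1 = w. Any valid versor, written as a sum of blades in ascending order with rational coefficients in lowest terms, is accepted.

Take R = v + w = -\frac{2403}{955} e_{1} + \frac{534}{955} e_{2} - \frac{89}{955} e_{3}. Because q(v) = q(w) = -\frac{10364}{225}, conjugation by R sends v exactly to w.
Answer: -\frac{2403}{955} e_{1} + \frac{534}{955} e_{2} - \frac{89}{955} e_{3}


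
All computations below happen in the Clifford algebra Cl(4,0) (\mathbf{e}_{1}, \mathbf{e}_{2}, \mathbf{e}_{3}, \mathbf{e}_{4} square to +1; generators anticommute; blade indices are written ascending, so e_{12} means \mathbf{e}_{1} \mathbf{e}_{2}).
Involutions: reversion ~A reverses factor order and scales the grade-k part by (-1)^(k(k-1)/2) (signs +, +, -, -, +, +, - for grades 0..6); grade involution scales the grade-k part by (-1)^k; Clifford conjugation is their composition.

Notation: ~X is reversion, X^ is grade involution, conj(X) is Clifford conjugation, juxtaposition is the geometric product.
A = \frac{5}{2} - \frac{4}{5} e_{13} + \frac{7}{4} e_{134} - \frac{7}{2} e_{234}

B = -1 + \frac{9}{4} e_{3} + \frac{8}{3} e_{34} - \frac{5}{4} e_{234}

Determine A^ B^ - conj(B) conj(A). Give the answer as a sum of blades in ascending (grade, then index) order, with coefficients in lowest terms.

first term: -\frac{55}{8} + \frac{97}{15} e_{1} - \frac{28}{3} e_{2} - \frac{45}{8} e_{3} + \frac{35}{16} e_{12} + \frac{4}{5} e_{13} - \frac{1457}{240} e_{14} + \frac{63}{8} e_{24} + \frac{20}{3} e_{34} + e_{124} + \frac{7}{4} e_{134} - \frac{3}{8} e_{234}
second term: -\frac{55}{8} + \frac{97}{15} e_{1} - \frac{28}{3} e_{2} - \frac{45}{8} e_{3} - \frac{35}{16} e_{12} - \frac{4}{5} e_{13} + \frac{1457}{240} e_{14} - \frac{63}{8} e_{24} - \frac{20}{3} e_{34} - e_{124} - \frac{7}{4} e_{134} + \frac{3}{8} e_{234}
Answer: \frac{35}{8} e_{12} + \frac{8}{5} e_{13} - \frac{1457}{120} e_{14} + \frac{63}{4} e_{24} + \frac{40}{3} e_{34} + 2 e_{124} + \frac{7}{2} e_{134} - \frac{3}{4} e_{234}


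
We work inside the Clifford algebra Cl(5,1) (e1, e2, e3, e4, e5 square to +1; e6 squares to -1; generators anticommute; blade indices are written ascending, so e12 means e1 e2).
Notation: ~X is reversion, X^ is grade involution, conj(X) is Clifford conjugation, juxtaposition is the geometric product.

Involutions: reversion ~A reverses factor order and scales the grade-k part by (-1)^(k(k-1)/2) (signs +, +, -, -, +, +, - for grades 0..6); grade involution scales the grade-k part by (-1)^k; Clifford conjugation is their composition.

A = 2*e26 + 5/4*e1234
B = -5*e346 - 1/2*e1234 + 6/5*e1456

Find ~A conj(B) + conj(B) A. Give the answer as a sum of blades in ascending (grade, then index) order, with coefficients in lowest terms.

first term: -5/8 + 25/4*e126 - 10*e234 + 12/5*e1245 - e1346 - 3/2*e2356
second term: -5/8 + 25/4*e126 - 10*e234 + 12/5*e1245 - e1346 - 3/2*e2356
Answer: -5/4 + 25/2*e126 - 20*e234 + 24/5*e1245 - 2*e1346 - 3*e2356


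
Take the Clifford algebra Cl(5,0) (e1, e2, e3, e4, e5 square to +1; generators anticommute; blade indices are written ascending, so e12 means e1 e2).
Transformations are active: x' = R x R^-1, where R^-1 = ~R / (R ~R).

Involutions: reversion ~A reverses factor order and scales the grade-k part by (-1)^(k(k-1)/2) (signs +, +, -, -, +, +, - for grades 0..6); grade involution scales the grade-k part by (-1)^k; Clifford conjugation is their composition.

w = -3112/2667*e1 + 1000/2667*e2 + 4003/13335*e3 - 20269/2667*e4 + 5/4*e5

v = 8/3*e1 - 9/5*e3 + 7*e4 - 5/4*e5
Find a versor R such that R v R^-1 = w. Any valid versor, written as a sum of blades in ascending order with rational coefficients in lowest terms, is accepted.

Take R = v + w = 4000/2667*e1 + 1000/2667*e2 - 4000/2667*e3 - 1600/2667*e4. Because q(v) = q(w) = 219289/3600, conjugation by R sends v exactly to w.
Answer: 4000/2667*e1 + 1000/2667*e2 - 4000/2667*e3 - 1600/2667*e4


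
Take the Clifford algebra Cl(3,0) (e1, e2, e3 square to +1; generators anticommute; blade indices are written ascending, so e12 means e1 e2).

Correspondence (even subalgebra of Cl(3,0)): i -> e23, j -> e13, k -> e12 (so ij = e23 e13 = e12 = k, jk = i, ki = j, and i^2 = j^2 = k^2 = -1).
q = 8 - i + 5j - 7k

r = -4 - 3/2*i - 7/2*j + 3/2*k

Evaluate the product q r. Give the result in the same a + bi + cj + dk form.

In blades: q = 8 - 7*e12 + 5*e13 - e23, r = -4 + 3/2*e12 - 7/2*e13 - 3/2*e23.
Distribute q over r term by term (generator squares from the signature, products reordered to ascending indices): (8)*r = -32 + 12*e12 - 28*e13 - 12*e23; (-7*e12)*r = 21/2 + 28*e12 + 21/2*e13 - 49/2*e23; (5*e13)*r = 35/2 + 15/2*e12 - 20*e13 + 15/2*e23; (-e23)*r = -3/2 + 7/2*e12 + 3/2*e13 + 4*e23.
Sum: -11/2 + 51*e12 - 36*e13 - 25*e23; translating back through the correspondence:
Answer: -11/2 - 25i - 36j + 51k


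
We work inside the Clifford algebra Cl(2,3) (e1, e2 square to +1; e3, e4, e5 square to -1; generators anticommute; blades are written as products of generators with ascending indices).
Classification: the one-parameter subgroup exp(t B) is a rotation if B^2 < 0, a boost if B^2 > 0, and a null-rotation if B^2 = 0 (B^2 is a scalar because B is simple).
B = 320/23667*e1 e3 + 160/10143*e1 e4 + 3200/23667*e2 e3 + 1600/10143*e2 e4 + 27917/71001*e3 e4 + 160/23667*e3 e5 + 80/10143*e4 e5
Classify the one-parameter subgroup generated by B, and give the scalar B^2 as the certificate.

B^2 term by term: the squares give (320/23667)^2*(e1 e3)^2 + (160/10143)^2*(e1 e4)^2 + (3200/23667)^2*(e2 e3)^2 + (1600/10143)^2*(e2 e4)^2 + (27917/71001)^2*(e3 e4)^2 + (160/23667)^2*(e3 e5)^2 + (80/10143)^2*(e4 e5)^2 = 102400/560126889*(+1) + 25600/102880449*(+1) + 10240000/560126889*(+1) + 2560000/102880449*(+1) + 779358889/5041142001*(-1) + 25600/560126889*(-1) + 6400/102880449*(-1) = -1/9 (each basis 2-blade squares to minus the product of its generators' squares); cross terms between blades sharing an index anticommute and cancel; the commuting (index-disjoint) pairs give grade-4 terms 2*c*c'*(blade product), which cancel blade by blade — e1 e2 e3 e4: -1024000/240054381 + 1024000/240054381 = 0; e1 e3 e4 e5: 51200/240054381 - 51200/240054381 = 0; e2 e3 e4 e5: 512000/240054381 - 512000/240054381 = 0 — confirming B is simple. So B^2 = -1/9.
Answer: rotation, certificate B^2 = -1/9. Check the certificate: B^2 = -1/9, and that sign is decisive whatever form B takes.


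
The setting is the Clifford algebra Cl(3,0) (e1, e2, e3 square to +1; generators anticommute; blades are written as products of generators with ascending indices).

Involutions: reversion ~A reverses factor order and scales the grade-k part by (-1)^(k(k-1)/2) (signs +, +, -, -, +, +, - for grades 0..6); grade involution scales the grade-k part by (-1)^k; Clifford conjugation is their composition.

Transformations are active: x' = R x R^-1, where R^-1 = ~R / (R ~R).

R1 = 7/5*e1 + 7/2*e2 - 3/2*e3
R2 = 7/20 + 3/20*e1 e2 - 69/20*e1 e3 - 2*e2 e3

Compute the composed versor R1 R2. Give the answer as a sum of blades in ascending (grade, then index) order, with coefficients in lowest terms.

Distribute over the terms of R1 (each basis-blade product reordered to ascending indices, repeated generators contracted through their squares):
(7/5*e1) R2 = 49/100*e1 + 21/100*e2 - 483/100*e3 - 14/5*e1 e2 e3
(7/2*e2) R2 = -21/40*e1 + 49/40*e2 - 7*e3 + 483/40*e1 e2 e3
(-3/2*e3) R2 = -207/40*e1 - 3*e2 - 21/40*e3 - 9/40*e1 e2 e3
Summing the partial products and collecting blades:
Answer: -521/100*e1 - 313/200*e2 - 2471/200*e3 + 181/20*e1 e2 e3


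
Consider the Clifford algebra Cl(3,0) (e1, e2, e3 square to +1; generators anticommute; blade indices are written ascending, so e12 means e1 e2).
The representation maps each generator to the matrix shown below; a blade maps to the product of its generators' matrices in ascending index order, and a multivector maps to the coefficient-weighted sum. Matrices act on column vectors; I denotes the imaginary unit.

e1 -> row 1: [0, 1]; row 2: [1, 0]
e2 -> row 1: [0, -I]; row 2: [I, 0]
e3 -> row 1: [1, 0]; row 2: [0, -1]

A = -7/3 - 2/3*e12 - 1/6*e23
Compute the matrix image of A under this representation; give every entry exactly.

Bivector images (products of the table entries): rho(e12) = rho(e1)rho(e2) = row 1: [I, 0]; row 2: [0, -I]; rho(e23) = rho(e2)rho(e3) = row 1: [0, I]; row 2: [I, 0].
M = (-7/3)*1 + (-2/3)*rho(e12) + (-1/6)*rho(e23), summed entrywise (1 is the identity matrix):
Answer: row 1: [-7/3 - 2*I/3, -I/6]; row 2: [-I/6, -7/3 + 2*I/3]


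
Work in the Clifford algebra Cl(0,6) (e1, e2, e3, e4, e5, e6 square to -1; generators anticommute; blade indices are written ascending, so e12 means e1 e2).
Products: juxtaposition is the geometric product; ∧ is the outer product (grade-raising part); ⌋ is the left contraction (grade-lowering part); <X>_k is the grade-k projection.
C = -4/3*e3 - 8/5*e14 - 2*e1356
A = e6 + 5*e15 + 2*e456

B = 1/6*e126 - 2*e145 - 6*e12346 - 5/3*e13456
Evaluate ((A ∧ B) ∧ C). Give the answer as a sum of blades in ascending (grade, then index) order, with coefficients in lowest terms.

step 1: 2*e1456
step 2: 8/3*e13456
Answer: 8/3*e13456


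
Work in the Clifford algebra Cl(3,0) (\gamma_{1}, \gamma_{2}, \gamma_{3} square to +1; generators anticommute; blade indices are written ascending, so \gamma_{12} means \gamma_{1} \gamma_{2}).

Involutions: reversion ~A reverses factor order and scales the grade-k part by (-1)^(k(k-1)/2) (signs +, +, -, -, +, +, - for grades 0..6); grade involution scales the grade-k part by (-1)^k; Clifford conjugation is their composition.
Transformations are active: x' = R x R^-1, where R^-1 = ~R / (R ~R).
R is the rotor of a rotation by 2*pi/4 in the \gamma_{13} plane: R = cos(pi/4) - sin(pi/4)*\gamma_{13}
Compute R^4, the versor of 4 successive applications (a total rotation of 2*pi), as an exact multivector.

Because a rotor carries half the rotation angle, composing 4 copies of this \gamma_{13}-plane rotor multiplies the phase: 4*(pi/4) = \pi, hence R^4 = cos(\pi) - sin(\pi)*\gamma_{13}.
cos(\pi) = -1 and sin(\pi) = 0, so R^4 = -1. The total rotation 2*pi is 1 full turn, so every vector returns to itself, yet the rotor is -1, on the OTHER sheet of the double cover (an odd number of 2*pi turns).
Answer: -1


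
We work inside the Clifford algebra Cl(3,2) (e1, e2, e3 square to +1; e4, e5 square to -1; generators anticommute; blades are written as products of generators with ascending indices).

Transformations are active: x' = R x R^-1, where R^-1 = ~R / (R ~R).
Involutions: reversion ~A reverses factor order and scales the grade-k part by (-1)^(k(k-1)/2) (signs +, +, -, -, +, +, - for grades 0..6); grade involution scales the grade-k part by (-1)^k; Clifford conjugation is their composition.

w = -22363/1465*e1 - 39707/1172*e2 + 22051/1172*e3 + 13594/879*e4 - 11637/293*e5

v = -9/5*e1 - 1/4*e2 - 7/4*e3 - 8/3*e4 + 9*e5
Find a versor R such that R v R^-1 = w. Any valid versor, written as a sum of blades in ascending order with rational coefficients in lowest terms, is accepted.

Take R = v + w = -5000/293*e1 - 10000/293*e2 + 5000/293*e3 + 3750/293*e4 - 9000/293*e5. Because q(v) = q(w) = -147143/1800, conjugation by R sends v exactly to w.
Answer: -5000/293*e1 - 10000/293*e2 + 5000/293*e3 + 3750/293*e4 - 9000/293*e5


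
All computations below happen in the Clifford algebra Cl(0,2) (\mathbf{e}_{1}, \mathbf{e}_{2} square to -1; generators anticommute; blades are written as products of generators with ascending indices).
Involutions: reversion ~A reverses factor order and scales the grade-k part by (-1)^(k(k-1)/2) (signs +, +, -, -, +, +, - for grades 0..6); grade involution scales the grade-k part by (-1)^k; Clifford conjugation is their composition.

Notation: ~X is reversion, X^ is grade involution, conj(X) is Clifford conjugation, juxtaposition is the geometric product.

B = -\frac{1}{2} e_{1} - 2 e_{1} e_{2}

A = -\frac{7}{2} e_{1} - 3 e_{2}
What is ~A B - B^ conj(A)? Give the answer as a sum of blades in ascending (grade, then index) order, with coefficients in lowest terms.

first term: -\frac{7}{4} + 6 e_{1} - 7 e_{2} - \frac{3}{2} e_{1} e_{2}
second term: -\frac{7}{4} + 6 e_{1} - 7 e_{2} + \frac{3}{2} e_{1} e_{2}
Answer: -3 e_{1} e_{2}


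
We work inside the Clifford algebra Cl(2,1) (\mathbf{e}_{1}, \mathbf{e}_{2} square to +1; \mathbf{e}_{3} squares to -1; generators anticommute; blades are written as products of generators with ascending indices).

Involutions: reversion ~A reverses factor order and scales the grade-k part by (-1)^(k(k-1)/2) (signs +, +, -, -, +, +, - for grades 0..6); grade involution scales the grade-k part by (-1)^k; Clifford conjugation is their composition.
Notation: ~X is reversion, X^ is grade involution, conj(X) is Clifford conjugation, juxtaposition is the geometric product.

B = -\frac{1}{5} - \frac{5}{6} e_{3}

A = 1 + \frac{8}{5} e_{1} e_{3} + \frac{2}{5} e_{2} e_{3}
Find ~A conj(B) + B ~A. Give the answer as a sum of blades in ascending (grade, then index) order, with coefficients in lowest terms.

first term: -\frac{1}{5} + \frac{4}{3} e_{1} + \frac{1}{3} e_{2} + \frac{5}{6} e_{3} + \frac{8}{25} e_{1} e_{3} + \frac{2}{25} e_{2} e_{3}
second term: -\frac{1}{5} + \frac{4}{3} e_{1} + \frac{1}{3} e_{2} - \frac{5}{6} e_{3} + \frac{8}{25} e_{1} e_{3} + \frac{2}{25} e_{2} e_{3}
Answer: -\frac{2}{5} + \frac{8}{3} e_{1} + \frac{2}{3} e_{2} + \frac{16}{25} e_{1} e_{3} + \frac{4}{25} e_{2} e_{3}


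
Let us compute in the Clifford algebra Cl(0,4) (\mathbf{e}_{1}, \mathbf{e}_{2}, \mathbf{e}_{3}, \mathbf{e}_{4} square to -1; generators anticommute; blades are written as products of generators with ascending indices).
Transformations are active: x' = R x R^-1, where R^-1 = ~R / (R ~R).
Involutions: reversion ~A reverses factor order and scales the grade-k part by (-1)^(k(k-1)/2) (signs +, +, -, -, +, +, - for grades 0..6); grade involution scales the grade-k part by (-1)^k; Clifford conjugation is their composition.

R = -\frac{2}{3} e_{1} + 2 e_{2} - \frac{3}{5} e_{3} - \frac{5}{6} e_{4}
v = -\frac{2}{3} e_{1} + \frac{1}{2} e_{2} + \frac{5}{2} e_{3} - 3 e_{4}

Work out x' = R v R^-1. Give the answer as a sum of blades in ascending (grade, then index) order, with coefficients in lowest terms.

~R = -\frac{2}{3} e_{1} + 2 e_{2} - \frac{3}{5} e_{3} - \frac{5}{6} e_{4}, and R ~R = -\frac{4949}{900}, so R^-1 = ~R / (-\frac{4949}{900}).
R v = -\frac{22}{9} + e_{1} e_{2} - \frac{31}{15} e_{1} e_{3} + \frac{13}{9} e_{1} e_{4} + \frac{53}{10} e_{2} e_{3} - \frac{67}{12} e_{2} e_{4} + \frac{233}{60} e_{3} e_{4}
Answer: \frac{366}{4949} e_{1} + \frac{12651}{9898} e_{2} - \frac{30025}{9898} e_{3} + \frac{33541}{14847} e_{4}


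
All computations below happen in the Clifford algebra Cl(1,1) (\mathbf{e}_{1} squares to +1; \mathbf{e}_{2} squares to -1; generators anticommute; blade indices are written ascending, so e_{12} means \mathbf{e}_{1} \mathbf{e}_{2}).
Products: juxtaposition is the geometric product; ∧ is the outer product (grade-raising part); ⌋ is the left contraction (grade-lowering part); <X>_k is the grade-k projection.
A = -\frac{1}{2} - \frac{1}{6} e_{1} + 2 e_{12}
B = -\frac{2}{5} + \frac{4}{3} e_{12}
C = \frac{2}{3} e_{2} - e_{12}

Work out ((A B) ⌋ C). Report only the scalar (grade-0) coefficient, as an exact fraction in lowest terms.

step 1: \frac{43}{15} + \frac{1}{15} e_{1} - \frac{2}{9} e_{2} - \frac{22}{15} e_{12}
step 2: \frac{218}{135} + \frac{2}{9} e_{1} + \frac{83}{45} e_{2} - \frac{43}{15} e_{12}
Answer: \frac{218}{135}


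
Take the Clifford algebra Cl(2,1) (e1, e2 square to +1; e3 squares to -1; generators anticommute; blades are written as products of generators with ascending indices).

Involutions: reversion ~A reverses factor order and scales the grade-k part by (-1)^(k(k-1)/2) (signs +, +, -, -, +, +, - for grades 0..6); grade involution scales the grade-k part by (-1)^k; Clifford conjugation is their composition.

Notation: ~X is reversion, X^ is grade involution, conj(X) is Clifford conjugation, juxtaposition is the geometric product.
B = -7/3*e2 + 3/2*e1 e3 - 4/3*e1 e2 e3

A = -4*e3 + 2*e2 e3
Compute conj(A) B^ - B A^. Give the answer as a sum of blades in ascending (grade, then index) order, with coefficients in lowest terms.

first term: 10/3*e1 + 14/3*e3 - 7/3*e1 e2 - 28/3*e2 e3
second term: -26/3*e1 - 14/3*e3 + 25/3*e1 e2 - 28/3*e2 e3
Answer: 12*e1 + 28/3*e3 - 32/3*e1 e2


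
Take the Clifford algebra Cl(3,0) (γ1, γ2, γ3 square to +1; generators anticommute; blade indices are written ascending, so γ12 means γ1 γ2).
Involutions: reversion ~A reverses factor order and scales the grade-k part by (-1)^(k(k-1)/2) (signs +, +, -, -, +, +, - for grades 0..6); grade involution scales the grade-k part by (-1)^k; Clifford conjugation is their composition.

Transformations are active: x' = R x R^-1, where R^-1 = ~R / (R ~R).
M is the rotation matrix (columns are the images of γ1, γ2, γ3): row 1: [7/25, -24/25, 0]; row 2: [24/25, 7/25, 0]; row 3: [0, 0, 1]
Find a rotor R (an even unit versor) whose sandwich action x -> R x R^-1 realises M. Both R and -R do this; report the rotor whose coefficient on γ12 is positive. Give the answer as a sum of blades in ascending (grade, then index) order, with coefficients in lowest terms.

Method: write R = a + b12*γ12 + b13*γ13 + b23*γ23 with a^2 + b12^2 + b13^2 + b23^2 = 1 (so R^-1 = ~R). Expanding the columns R e_j ~R gives tr M = 4a^2 - 1 and, from the antisymmetric part, M21 - M12 = -4a*b12, M13 - M31 = 4a*b13, M32 - M23 = -4a*b23.
Here tr M = 39/25, so a^2 = (1 + tr M)/4 = 16/25 and a = ±4/5. Taking a = 4/5: M21 - M12 = 48/25, M13 - M31 = 0, M32 - M23 = 0, giving b12 = -3/5, b13 = 0, b23 = 0, i.e. R = 4/5 - 3/5*γ12.
Its γ12 coefficient is negative, so report the other preimage -R.
Answer: -4/5 + 3/5*γ12. Sheet selection: the two-to-one cover makes ±R indistinguishable at the matrix level (trace 39/25), so uniqueness comes from the required sign on γ12.


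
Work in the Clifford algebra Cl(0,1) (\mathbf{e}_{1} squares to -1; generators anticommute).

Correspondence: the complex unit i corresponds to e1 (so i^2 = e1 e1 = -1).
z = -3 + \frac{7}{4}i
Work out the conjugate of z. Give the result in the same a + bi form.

In blades: z = -3 + \frac{7}{4} e_{1}.
Conjugation here is Clifford conjugation: the scalar is fixed and the grade-1 and grade-2 blades all flip sign, giving -3 - \frac{7}{4} e_{1}; translating back:
Answer: -3 - \frac{7}{4}i


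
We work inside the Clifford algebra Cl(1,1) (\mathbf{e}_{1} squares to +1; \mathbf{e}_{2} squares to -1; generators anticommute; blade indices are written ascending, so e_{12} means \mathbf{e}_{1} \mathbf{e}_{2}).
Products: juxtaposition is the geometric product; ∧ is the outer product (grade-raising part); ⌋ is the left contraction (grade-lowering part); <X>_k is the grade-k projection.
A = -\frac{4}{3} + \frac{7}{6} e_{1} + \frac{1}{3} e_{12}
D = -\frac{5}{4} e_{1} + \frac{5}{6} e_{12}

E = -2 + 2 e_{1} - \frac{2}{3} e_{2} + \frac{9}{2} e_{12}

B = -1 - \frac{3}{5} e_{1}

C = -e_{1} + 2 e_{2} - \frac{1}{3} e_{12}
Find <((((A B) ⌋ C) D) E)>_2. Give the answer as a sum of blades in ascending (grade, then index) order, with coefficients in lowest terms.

step 1: \frac{19}{30} - \frac{11}{30} e_{1} + \frac{1}{5} e_{2} - \frac{1}{3} e_{12}
step 2: \frac{7}{90} - \frac{7}{10} e_{1} + \frac{25}{18} e_{2} - \frac{19}{90} e_{12}
step 3: \frac{151}{216} + \frac{229}{216} e_{1} - \frac{61}{72} e_{2} + \frac{389}{216} e_{12}
step 4: \frac{3569}{432} - \frac{4321}{1296} e_{1} + \frac{3107}{1296} e_{2} + \frac{689}{1296} e_{12}
step 5: \frac{689}{1296} e_{12}
Answer: \frac{689}{1296} e_{12}
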